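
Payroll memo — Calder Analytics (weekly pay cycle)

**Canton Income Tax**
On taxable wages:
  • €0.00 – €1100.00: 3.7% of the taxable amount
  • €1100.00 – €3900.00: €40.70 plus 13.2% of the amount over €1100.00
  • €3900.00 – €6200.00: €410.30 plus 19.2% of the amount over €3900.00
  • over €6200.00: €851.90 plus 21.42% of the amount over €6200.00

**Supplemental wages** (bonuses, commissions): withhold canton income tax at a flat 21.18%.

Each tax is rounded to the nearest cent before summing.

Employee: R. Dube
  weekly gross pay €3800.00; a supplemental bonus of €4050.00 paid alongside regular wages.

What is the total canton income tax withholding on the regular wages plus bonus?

Canton Income Tax: taxable = €3800.00
  €40.70 + 13.2% × (€3800.00 − €1100.00) = €40.70 + 13.2% × €2700.00 = €397.10
Supplemental (21.18% flat on bonus): 21.18% × €4050.00 = €857.79
Total canton income tax: €397.10 + €857.79 = €1254.89

€1254.89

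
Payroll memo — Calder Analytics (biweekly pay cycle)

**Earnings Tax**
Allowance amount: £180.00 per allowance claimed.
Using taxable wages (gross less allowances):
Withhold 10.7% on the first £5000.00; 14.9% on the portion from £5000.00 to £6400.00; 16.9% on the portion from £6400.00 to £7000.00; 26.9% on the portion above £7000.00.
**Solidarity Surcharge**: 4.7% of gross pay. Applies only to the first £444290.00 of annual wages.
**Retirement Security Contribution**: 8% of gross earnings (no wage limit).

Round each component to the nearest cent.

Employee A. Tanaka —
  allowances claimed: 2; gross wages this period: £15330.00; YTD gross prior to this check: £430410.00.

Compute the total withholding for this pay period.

Earnings Tax: taxable = £15330.00 − 2×£180.00 = £14970.00
  £845.00 + 26.9% × (£14970.00 − £7000.00) = £845.00 + 26.9% × £7970.00 = £2988.93
Solidarity Surcharge: cap £444290.00 − YTD £430410.00 = £13880.00 subject; 4.7% × £13880.00 = £652.36
Retirement Security Contribution: 8% × £15330.00 = £1226.40
Total: £2988.93 + £652.36 + £1226.40 = £4867.69

£4867.69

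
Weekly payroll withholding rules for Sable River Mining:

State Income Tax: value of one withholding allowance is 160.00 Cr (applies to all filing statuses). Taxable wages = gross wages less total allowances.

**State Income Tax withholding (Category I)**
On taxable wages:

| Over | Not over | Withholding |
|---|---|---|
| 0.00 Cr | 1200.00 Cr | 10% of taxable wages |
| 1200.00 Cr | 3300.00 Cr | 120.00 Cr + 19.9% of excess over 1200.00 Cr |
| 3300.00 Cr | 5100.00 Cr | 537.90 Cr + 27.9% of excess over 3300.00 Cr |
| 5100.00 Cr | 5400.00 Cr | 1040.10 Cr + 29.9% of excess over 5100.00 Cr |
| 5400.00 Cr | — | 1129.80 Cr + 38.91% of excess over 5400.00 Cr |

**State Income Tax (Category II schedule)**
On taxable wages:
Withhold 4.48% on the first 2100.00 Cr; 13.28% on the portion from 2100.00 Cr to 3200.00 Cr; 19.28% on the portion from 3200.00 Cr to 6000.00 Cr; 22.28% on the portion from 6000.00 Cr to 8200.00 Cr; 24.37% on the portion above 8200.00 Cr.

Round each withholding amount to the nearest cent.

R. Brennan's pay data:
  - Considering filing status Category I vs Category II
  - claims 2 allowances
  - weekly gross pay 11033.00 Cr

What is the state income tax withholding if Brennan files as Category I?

State Income Tax (Category I): taxable = 11033.00 Cr − 2×160.00 Cr = 10713.00 Cr
  1129.80 Cr + 38.91% × (10713.00 Cr − 5400.00 Cr) = 1129.80 Cr + 38.91% × 5313.00 Cr = 3197.09 Cr

3197.09 Cr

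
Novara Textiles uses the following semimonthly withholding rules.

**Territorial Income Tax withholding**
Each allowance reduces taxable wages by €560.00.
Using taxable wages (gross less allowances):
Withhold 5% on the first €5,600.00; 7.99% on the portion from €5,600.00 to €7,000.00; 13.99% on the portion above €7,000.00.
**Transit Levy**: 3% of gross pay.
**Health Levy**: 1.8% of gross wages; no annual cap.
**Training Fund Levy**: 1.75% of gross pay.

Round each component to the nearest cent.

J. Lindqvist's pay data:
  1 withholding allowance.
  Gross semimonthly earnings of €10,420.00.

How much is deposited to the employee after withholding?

€8,945.52

Territorial Income Tax: taxable = €10,420.00 − 1×€560.00 = €9,860.00
  €391.86 + 13.99% × (€9,860.00 − €7,000.00) = €391.86 + 13.99% × €2,860.00 = €791.97
Transit Levy: 3% × €10,420.00 = €312.60
Health Levy: 1.8% × €10,420.00 = €187.56
Training Fund Levy: 1.75% × €10,420.00 = €182.35
Total withheld: €791.97 + €312.60 + €187.56 + €182.35 = €1,474.48
Net pay: €10,420.00 − €1,474.48 = €8,945.52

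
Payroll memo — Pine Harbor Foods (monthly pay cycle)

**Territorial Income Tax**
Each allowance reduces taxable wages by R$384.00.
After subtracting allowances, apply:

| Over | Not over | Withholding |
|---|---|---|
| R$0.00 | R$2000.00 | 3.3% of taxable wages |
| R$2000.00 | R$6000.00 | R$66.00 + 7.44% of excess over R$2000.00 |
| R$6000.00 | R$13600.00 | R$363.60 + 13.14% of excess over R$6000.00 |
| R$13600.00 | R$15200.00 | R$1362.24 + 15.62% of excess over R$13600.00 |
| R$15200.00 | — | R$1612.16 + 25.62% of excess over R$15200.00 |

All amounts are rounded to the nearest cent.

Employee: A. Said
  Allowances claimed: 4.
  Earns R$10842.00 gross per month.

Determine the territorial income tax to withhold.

Territorial Income Tax: taxable = R$10842.00 − 4×R$384.00 = R$9306.00
  R$363.60 + 13.14% × (R$9306.00 − R$6000.00) = R$363.60 + 13.14% × R$3306.00 = R$798.01

R$798.01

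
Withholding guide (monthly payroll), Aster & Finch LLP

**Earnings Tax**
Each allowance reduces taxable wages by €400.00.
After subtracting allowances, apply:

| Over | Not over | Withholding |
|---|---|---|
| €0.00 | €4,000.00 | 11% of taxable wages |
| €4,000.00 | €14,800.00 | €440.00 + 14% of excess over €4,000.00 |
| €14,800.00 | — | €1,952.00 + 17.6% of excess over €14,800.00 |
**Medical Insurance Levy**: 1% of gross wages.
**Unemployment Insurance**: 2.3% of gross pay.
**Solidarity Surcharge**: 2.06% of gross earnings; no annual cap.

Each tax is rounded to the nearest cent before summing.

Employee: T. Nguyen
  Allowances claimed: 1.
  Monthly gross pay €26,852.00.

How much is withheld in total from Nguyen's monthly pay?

Earnings Tax: taxable = €26,852.00 − 1×€400.00 = €26,452.00
  €1,952.00 + 17.6% × (€26,452.00 − €14,800.00) = €1,952.00 + 17.6% × €11,652.00 = €4,002.75
Medical Insurance Levy: 1% × €26,852.00 = €268.52
Unemployment Insurance: 2.3% × €26,852.00 = €617.60
Solidarity Surcharge: 2.06% × €26,852.00 = €553.15
Total: €4,002.75 + €268.52 + €617.60 + €553.15 = €5,442.02

€5,442.02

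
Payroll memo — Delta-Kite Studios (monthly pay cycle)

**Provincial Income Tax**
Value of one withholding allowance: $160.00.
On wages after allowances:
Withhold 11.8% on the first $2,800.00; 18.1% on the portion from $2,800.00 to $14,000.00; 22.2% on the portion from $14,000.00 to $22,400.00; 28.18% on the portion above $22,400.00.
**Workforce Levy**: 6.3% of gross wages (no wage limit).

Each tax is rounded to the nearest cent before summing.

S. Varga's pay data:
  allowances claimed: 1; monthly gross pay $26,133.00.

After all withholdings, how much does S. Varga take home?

$19,257.35

Provincial Income Tax: taxable = $26,133.00 − 1×$160.00 = $25,973.00
  $4,222.40 + 28.18% × ($25,973.00 − $22,400.00) = $4,222.40 + 28.18% × $3,573.00 = $5,229.27
Workforce Levy: 6.3% × $26,133.00 = $1,646.38
Total withheld: $5,229.27 + $1,646.38 = $6,875.65
Net pay: $26,133.00 − $6,875.65 = $19,257.35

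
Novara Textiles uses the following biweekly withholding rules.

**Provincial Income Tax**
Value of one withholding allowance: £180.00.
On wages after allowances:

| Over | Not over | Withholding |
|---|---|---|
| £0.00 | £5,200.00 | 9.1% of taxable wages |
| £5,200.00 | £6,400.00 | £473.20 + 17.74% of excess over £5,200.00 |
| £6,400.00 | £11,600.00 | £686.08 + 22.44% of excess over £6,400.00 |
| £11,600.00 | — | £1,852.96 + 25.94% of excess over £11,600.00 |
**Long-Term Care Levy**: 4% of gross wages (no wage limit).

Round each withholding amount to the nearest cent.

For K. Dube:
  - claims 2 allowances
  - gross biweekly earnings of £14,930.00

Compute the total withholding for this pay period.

£3,220.58

Provincial Income Tax: taxable = £14,930.00 − 2×£180.00 = £14,570.00
  £1,852.96 + 25.94% × (£14,570.00 − £11,600.00) = £1,852.96 + 25.94% × £2,970.00 = £2,623.38
Long-Term Care Levy: 4% × £14,930.00 = £597.20
Total: £2,623.38 + £597.20 = £3,220.58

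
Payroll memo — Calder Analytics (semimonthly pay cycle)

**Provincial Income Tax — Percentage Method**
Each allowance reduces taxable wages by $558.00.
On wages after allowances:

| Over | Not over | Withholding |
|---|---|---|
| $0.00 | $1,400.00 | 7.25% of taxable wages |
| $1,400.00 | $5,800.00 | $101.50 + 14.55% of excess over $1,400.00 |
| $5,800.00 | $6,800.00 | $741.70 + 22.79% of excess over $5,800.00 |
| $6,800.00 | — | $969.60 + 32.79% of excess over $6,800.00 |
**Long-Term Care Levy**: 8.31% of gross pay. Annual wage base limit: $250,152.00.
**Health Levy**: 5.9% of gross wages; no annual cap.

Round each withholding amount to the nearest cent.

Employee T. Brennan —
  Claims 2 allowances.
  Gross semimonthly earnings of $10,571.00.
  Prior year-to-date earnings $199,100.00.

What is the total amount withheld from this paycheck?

$3,342.31

Provincial Income Tax: taxable = $10,571.00 − 2×$558.00 = $9,455.00
  $969.60 + 32.79% × ($9,455.00 − $6,800.00) = $969.60 + 32.79% × $2,655.00 = $1,840.17
Long-Term Care Levy: 8.31% × $10,571.00 = $878.45
Health Levy: 5.9% × $10,571.00 = $623.69
Total: $1,840.17 + $878.45 + $623.69 = $3,342.31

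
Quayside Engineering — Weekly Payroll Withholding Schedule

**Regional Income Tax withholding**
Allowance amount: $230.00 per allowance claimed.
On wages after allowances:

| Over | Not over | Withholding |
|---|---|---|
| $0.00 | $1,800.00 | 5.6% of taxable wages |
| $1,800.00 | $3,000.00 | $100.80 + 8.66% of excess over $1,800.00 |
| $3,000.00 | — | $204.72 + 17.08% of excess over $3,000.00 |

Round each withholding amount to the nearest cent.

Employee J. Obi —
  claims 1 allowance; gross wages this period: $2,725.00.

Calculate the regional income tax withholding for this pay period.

Regional Income Tax: taxable = $2,725.00 − 1×$230.00 = $2,495.00
  $100.80 + 8.66% × ($2,495.00 − $1,800.00) = $100.80 + 8.66% × $695.00 = $160.99

$160.99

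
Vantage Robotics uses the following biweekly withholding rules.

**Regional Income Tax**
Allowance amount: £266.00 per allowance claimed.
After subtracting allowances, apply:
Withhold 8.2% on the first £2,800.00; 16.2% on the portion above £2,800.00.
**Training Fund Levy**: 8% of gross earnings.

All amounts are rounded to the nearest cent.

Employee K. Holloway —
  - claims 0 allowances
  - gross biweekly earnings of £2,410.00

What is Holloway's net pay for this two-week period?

£2,019.58

Regional Income Tax: taxable = £2,410.00
  8.2% × £2,410.00 = £197.62
Training Fund Levy: 8% × £2,410.00 = £192.80
Total withheld: £197.62 + £192.80 = £390.42
Net pay: £2,410.00 − £390.42 = £2,019.58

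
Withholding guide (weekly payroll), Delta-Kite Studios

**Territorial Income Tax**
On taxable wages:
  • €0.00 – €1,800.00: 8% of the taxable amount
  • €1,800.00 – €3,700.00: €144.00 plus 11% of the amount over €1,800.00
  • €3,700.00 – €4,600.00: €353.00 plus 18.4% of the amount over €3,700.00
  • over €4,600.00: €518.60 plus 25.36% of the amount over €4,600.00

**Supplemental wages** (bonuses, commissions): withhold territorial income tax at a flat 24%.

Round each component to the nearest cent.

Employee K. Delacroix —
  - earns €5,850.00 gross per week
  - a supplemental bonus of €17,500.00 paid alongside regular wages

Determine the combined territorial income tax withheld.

Territorial Income Tax: taxable = €5,850.00
  €518.60 + 25.36% × (€5,850.00 − €4,600.00) = €518.60 + 25.36% × €1,250.00 = €835.60
Supplemental (24% flat on bonus): 24% × €17,500.00 = €4,200.00
Total territorial income tax: €835.60 + €4,200.00 = €5,035.60

€5,035.60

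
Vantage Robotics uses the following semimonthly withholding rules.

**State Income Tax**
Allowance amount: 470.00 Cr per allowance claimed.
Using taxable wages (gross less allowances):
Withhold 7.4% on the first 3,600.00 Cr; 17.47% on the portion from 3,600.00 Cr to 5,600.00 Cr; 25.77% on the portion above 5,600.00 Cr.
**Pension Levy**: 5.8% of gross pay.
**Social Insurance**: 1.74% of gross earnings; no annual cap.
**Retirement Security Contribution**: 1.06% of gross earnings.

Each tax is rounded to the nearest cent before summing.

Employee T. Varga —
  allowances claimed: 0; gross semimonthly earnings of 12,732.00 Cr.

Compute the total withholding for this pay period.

3,548.68 Cr

State Income Tax: taxable = 12,732.00 Cr
  615.80 Cr + 25.77% × (12,732.00 Cr − 5,600.00 Cr) = 615.80 Cr + 25.77% × 7,132.00 Cr = 2,453.72 Cr
Pension Levy: 5.8% × 12,732.00 Cr = 738.46 Cr
Social Insurance: 1.74% × 12,732.00 Cr = 221.54 Cr
Retirement Security Contribution: 1.06% × 12,732.00 Cr = 134.96 Cr
Total: 2,453.72 Cr + 738.46 Cr + 221.54 Cr + 134.96 Cr = 3,548.68 Cr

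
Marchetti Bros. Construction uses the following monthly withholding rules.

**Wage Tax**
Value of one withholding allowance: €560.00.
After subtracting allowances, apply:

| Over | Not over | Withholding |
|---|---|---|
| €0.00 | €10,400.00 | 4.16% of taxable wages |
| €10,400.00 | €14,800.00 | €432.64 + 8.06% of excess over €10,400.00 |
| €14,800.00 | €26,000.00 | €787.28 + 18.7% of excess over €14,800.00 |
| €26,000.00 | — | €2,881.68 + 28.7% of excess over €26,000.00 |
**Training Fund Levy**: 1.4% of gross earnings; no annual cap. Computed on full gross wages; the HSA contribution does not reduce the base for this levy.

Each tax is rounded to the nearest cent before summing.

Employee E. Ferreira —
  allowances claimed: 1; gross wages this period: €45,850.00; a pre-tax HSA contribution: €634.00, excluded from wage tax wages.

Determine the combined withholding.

€8,877.85

Wage Tax: taxable = €45,850.00 − €634.00 − 1×€560.00 = €44,656.00
  €2,881.68 + 28.7% × (€44,656.00 − €26,000.00) = €2,881.68 + 28.7% × €18,656.00 = €8,235.95
Training Fund Levy: 1.4% × €45,850.00 = €641.90
Total: €8,235.95 + €641.90 = €8,877.85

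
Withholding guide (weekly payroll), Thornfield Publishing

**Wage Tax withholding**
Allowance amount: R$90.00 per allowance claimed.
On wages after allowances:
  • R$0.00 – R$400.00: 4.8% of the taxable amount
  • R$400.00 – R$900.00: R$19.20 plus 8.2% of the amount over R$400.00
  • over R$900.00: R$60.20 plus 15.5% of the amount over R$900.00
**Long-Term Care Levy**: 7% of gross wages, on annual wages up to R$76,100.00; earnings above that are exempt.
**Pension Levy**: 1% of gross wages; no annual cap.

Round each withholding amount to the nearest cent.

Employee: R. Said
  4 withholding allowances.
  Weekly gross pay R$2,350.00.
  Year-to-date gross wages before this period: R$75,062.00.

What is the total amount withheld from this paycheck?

Wage Tax: taxable = R$2,350.00 − 4×R$90.00 = R$1,990.00
  R$60.20 + 15.5% × (R$1,990.00 − R$900.00) = R$60.20 + 15.5% × R$1,090.00 = R$229.15
Long-Term Care Levy: cap R$76,100.00 − YTD R$75,062.00 = R$1,038.00 subject; 7% × R$1,038.00 = R$72.66
Pension Levy: 1% × R$2,350.00 = R$23.50
Total: R$229.15 + R$72.66 + R$23.50 = R$325.31

R$325.31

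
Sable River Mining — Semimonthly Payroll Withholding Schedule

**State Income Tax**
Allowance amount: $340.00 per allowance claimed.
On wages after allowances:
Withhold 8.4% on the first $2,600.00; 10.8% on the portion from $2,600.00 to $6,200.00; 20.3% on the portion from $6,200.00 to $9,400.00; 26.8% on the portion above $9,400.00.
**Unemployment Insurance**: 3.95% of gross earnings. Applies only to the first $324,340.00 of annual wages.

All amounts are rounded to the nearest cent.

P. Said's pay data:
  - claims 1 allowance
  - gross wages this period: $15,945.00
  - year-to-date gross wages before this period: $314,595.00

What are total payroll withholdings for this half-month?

State Income Tax: taxable = $15,945.00 − 1×$340.00 = $15,605.00
  $1,256.80 + 26.8% × ($15,605.00 − $9,400.00) = $1,256.80 + 26.8% × $6,205.00 = $2,919.74
Unemployment Insurance: cap $324,340.00 − YTD $314,595.00 = $9,745.00 subject; 3.95% × $9,745.00 = $384.93
Total: $2,919.74 + $384.93 = $3,304.67

$3,304.67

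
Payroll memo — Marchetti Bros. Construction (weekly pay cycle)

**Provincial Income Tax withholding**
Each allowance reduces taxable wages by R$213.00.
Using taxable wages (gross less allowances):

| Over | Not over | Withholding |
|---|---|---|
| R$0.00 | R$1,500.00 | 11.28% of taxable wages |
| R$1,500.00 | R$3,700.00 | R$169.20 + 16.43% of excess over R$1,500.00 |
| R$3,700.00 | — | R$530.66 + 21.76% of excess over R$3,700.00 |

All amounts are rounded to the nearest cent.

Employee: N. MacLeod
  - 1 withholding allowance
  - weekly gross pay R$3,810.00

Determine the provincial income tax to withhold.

Provincial Income Tax: taxable = R$3,810.00 − 1×R$213.00 = R$3,597.00
  R$169.20 + 16.43% × (R$3,597.00 − R$1,500.00) = R$169.20 + 16.43% × R$2,097.00 = R$513.74

R$513.74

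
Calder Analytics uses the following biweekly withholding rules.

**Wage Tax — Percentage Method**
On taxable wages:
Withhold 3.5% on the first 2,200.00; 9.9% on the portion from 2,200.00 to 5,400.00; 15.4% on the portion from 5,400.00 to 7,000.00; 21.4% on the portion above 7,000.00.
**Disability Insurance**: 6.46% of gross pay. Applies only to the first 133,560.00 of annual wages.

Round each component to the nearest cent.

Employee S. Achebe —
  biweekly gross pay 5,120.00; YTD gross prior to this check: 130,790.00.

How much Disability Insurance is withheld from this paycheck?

Disability Insurance: cap 133,560.00 − YTD 130,790.00 = 2,770.00 subject; 6.46% × 2,770.00 = 178.94

178.94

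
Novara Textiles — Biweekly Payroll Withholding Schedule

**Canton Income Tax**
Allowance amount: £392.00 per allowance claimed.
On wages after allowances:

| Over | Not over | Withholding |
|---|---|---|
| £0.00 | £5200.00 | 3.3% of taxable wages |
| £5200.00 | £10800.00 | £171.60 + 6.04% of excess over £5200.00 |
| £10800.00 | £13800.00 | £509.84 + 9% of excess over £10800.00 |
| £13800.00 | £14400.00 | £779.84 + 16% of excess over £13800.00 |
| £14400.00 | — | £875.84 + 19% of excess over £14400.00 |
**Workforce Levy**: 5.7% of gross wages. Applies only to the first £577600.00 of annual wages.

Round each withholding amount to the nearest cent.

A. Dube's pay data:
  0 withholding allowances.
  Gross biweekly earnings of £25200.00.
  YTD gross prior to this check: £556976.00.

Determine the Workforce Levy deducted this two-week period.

Workforce Levy: cap £577600.00 − YTD £556976.00 = £20624.00 subject; 5.7% × £20624.00 = £1175.57

£1175.57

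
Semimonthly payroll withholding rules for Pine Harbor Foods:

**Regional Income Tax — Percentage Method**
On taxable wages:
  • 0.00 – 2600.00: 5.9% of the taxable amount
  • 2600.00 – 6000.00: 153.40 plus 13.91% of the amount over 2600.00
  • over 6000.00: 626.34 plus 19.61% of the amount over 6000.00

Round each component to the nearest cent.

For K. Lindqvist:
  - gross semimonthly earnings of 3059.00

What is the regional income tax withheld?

217.25

Regional Income Tax: taxable = 3059.00
  153.40 + 13.91% × (3059.00 − 2600.00) = 153.40 + 13.91% × 459.00 = 217.25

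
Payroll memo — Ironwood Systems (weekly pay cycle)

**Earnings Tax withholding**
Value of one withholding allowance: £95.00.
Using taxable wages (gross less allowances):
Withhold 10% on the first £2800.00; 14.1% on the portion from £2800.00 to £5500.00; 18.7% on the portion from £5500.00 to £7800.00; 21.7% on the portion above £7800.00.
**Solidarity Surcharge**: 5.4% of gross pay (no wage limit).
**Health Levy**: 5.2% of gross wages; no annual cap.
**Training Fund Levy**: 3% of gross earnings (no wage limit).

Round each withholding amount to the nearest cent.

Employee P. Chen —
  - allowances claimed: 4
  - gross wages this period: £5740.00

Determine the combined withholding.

Earnings Tax: taxable = £5740.00 − 4×£95.00 = £5360.00
  £280.00 + 14.1% × (£5360.00 − £2800.00) = £280.00 + 14.1% × £2560.00 = £640.96
Solidarity Surcharge: 5.4% × £5740.00 = £309.96
Health Levy: 5.2% × £5740.00 = £298.48
Training Fund Levy: 3% × £5740.00 = £172.20
Total: £640.96 + £309.96 + £298.48 + £172.20 = £1421.60

£1421.60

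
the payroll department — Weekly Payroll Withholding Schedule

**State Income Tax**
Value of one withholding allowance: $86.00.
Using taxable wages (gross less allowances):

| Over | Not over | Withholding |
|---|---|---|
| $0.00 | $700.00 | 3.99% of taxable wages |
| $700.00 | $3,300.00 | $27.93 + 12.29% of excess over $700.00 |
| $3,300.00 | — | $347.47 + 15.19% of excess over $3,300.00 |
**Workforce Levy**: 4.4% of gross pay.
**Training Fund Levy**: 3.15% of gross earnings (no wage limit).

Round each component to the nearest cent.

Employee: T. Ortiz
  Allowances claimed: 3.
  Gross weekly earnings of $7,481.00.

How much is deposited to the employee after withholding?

$5,972.82

State Income Tax: taxable = $7,481.00 − 3×$86.00 = $7,223.00
  $347.47 + 15.19% × ($7,223.00 − $3,300.00) = $347.47 + 15.19% × $3,923.00 = $943.37
Workforce Levy: 4.4% × $7,481.00 = $329.16
Training Fund Levy: 3.15% × $7,481.00 = $235.65
Total withheld: $943.37 + $329.16 + $235.65 = $1,508.18
Net pay: $7,481.00 − $1,508.18 = $5,972.82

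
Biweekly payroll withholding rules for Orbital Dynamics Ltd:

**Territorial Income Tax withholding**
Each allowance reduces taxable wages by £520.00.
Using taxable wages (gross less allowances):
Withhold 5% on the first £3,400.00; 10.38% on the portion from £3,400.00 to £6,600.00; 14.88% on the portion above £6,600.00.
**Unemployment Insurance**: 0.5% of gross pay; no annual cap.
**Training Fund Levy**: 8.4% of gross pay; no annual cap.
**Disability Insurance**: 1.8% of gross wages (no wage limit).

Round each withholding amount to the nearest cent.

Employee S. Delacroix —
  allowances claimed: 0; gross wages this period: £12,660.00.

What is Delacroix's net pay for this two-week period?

£9,901.49

Territorial Income Tax: taxable = £12,660.00
  £502.16 + 14.88% × (£12,660.00 − £6,600.00) = £502.16 + 14.88% × £6,060.00 = £1,403.89
Unemployment Insurance: 0.5% × £12,660.00 = £63.30
Training Fund Levy: 8.4% × £12,660.00 = £1,063.44
Disability Insurance: 1.8% × £12,660.00 = £227.88
Total withheld: £1,403.89 + £63.30 + £1,063.44 + £227.88 = £2,758.51
Net pay: £12,660.00 − £2,758.51 = £9,901.49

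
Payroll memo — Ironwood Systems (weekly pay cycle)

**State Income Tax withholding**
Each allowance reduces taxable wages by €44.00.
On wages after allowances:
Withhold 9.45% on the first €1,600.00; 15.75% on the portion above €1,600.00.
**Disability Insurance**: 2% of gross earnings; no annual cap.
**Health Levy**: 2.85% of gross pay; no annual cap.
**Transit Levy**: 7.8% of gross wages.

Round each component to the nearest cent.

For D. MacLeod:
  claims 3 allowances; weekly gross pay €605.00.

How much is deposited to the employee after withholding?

State Income Tax: taxable = €605.00 − 3×€44.00 = €473.00
  9.45% × €473.00 = €44.70
Disability Insurance: 2% × €605.00 = €12.10
Health Levy: 2.85% × €605.00 = €17.24
Transit Levy: 7.8% × €605.00 = €47.19
Total withheld: €44.70 + €12.10 + €17.24 + €47.19 = €121.23
Net pay: €605.00 − €121.23 = €483.77

€483.77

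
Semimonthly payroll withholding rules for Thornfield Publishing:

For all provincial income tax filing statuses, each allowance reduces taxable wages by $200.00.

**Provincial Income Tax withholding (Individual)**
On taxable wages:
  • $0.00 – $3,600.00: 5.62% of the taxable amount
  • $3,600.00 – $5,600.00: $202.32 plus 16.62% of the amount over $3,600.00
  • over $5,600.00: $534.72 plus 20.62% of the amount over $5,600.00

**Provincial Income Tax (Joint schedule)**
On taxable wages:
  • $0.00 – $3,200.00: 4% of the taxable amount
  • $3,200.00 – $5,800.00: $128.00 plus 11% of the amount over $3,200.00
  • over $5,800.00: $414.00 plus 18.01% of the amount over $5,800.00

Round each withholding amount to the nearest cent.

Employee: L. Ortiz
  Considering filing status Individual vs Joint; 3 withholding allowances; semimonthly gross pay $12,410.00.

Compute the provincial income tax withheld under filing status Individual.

$1,815.22

Provincial Income Tax (Individual): taxable = $12,410.00 − 3×$200.00 = $11,810.00
  $534.72 + 20.62% × ($11,810.00 − $5,600.00) = $534.72 + 20.62% × $6,210.00 = $1,815.22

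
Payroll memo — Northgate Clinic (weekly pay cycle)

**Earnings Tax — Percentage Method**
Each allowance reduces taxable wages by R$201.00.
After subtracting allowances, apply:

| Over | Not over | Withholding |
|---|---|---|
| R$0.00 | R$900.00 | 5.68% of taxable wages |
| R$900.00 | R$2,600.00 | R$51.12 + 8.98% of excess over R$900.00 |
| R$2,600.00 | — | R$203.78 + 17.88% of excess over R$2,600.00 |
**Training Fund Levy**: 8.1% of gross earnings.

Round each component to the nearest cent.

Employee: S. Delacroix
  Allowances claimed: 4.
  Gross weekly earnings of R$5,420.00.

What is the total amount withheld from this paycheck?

R$1,003.26

Earnings Tax: taxable = R$5,420.00 − 4×R$201.00 = R$4,616.00
  R$203.78 + 17.88% × (R$4,616.00 − R$2,600.00) = R$203.78 + 17.88% × R$2,016.00 = R$564.24
Training Fund Levy: 8.1% × R$5,420.00 = R$439.02
Total: R$564.24 + R$439.02 = R$1,003.26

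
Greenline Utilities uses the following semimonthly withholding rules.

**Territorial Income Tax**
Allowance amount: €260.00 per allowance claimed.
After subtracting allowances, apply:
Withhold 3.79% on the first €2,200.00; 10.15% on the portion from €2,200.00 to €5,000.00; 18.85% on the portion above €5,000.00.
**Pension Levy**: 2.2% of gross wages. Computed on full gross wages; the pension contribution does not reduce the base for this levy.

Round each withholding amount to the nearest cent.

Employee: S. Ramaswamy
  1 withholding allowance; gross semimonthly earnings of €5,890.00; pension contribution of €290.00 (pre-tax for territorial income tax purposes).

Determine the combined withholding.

€561.25

Territorial Income Tax: taxable = €5,890.00 − €290.00 − 1×€260.00 = €5,340.00
  €367.58 + 18.85% × (€5,340.00 − €5,000.00) = €367.58 + 18.85% × €340.00 = €431.67
Pension Levy: 2.2% × €5,890.00 = €129.58
Total: €431.67 + €129.58 = €561.25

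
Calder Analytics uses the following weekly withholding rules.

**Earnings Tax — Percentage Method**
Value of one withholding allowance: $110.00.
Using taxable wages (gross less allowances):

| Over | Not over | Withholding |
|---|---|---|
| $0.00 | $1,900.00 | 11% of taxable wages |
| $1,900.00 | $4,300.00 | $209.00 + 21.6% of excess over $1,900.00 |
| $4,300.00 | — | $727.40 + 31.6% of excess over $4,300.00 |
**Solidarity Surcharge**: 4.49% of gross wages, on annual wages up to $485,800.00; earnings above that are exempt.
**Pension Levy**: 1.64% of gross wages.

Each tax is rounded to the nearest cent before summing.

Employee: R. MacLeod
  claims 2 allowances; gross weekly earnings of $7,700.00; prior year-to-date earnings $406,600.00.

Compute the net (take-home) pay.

Earnings Tax: taxable = $7,700.00 − 2×$110.00 = $7,480.00
  $727.40 + 31.6% × ($7,480.00 − $4,300.00) = $727.40 + 31.6% × $3,180.00 = $1,732.28
Solidarity Surcharge: 4.49% × $7,700.00 = $345.73
Pension Levy: 1.64% × $7,700.00 = $126.28
Total withheld: $1,732.28 + $345.73 + $126.28 = $2,204.29
Net pay: $7,700.00 − $2,204.29 = $5,495.71

$5,495.71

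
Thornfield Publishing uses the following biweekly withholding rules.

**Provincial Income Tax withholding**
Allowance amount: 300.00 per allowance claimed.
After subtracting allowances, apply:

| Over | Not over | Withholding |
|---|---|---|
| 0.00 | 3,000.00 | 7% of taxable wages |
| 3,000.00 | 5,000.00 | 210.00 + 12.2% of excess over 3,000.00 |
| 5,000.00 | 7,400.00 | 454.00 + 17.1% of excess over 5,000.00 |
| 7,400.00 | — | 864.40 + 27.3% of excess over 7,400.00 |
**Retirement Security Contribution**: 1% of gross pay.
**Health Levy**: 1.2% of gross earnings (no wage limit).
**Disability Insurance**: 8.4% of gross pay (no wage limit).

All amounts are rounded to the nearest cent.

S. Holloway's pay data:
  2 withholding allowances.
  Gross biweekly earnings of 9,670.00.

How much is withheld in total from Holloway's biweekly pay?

Provincial Income Tax: taxable = 9,670.00 − 2×300.00 = 9,070.00
  864.40 + 27.3% × (9,070.00 − 7,400.00) = 864.40 + 27.3% × 1,670.00 = 1,320.31
Retirement Security Contribution: 1% × 9,670.00 = 96.70
Health Levy: 1.2% × 9,670.00 = 116.04
Disability Insurance: 8.4% × 9,670.00 = 812.28
Total: 1,320.31 + 96.70 + 116.04 + 812.28 = 2,345.33

2,345.33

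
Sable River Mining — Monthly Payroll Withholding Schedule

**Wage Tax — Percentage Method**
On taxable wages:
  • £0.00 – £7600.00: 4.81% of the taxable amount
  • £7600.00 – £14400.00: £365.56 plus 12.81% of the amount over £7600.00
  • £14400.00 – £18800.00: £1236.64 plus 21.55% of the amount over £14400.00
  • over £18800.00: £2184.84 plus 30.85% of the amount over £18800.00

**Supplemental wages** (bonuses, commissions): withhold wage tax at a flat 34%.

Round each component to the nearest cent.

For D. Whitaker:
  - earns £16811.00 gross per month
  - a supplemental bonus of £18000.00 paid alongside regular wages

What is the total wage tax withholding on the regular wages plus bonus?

Wage Tax: taxable = £16811.00
  £1236.64 + 21.55% × (£16811.00 − £14400.00) = £1236.64 + 21.55% × £2411.00 = £1756.21
Supplemental (34% flat on bonus): 34% × £18000.00 = £6120.00
Total wage tax: £1756.21 + £6120.00 = £7876.21

£7876.21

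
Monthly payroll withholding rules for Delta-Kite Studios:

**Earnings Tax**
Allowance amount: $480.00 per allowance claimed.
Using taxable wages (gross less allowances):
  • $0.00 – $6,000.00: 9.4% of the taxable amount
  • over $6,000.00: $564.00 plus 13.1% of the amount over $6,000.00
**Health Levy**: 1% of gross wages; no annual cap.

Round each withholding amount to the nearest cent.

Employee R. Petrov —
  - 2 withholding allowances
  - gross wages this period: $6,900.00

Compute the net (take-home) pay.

Earnings Tax: taxable = $6,900.00 − 2×$480.00 = $5,940.00
  9.4% × $5,940.00 = $558.36
Health Levy: 1% × $6,900.00 = $69.00
Total withheld: $558.36 + $69.00 = $627.36
Net pay: $6,900.00 − $627.36 = $6,272.64

$6,272.64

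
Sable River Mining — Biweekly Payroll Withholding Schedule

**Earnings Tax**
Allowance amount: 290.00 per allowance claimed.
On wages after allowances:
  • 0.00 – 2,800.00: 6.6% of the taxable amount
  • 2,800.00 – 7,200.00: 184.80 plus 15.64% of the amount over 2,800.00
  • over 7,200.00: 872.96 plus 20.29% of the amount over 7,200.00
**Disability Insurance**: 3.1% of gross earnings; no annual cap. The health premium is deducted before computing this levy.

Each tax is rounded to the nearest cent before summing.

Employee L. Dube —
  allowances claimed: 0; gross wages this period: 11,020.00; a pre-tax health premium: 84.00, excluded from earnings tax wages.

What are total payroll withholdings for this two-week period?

Earnings Tax: taxable = 11,020.00 − 84.00 = 10,936.00
  872.96 + 20.29% × (10,936.00 − 7,200.00) = 872.96 + 20.29% × 3,736.00 = 1,630.99
Disability Insurance: 3.1% × 10,936.00 = 339.02
Total: 1,630.99 + 339.02 = 1,970.01

1,970.01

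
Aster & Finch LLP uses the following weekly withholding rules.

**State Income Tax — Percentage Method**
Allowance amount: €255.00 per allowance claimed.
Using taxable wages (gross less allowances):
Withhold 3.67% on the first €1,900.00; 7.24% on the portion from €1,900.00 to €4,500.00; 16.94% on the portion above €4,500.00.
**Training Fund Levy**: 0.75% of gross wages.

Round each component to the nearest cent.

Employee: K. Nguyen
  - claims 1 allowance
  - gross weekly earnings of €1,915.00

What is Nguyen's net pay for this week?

State Income Tax: taxable = €1,915.00 − 1×€255.00 = €1,660.00
  3.67% × €1,660.00 = €60.92
Training Fund Levy: 0.75% × €1,915.00 = €14.36
Total withheld: €60.92 + €14.36 = €75.28
Net pay: €1,915.00 − €75.28 = €1,839.72

€1,839.72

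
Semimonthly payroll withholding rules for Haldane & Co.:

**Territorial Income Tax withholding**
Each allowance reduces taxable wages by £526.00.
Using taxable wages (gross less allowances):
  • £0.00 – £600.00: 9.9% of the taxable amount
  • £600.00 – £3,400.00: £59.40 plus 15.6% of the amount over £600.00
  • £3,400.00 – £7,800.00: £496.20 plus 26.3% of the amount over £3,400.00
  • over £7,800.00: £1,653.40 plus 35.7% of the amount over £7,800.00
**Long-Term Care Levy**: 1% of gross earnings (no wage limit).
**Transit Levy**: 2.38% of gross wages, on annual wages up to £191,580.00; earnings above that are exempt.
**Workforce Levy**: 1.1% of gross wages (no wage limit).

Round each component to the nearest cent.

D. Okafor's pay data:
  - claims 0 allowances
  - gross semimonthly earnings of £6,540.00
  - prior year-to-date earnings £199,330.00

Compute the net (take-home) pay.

Territorial Income Tax: taxable = £6,540.00
  £496.20 + 26.3% × (£6,540.00 − £3,400.00) = £496.20 + 26.3% × £3,140.00 = £1,322.02
Long-Term Care Levy: 1% × £6,540.00 = £65.40
Transit Levy: YTD £199,330.00 ≥ cap £191,580.00 → £0.00
Workforce Levy: 1.1% × £6,540.00 = £71.94
Total withheld: £1,322.02 + £65.40 + £0.00 + £71.94 = £1,459.36
Net pay: £6,540.00 − £1,459.36 = £5,080.64

£5,080.64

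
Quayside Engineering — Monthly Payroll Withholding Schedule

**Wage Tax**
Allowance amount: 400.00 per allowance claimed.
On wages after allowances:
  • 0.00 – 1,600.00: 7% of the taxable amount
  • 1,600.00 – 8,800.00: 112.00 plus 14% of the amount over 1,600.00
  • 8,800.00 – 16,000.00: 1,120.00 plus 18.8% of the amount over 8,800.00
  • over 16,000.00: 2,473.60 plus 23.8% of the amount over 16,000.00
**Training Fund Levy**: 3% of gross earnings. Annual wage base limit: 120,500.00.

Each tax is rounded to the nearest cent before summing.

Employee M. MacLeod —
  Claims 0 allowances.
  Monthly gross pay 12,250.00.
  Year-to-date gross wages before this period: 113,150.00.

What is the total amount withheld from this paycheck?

1,989.10

Wage Tax: taxable = 12,250.00
  1,120.00 + 18.8% × (12,250.00 − 8,800.00) = 1,120.00 + 18.8% × 3,450.00 = 1,768.60
Training Fund Levy: cap 120,500.00 − YTD 113,150.00 = 7,350.00 subject; 3% × 7,350.00 = 220.50
Total: 1,768.60 + 220.50 = 1,989.10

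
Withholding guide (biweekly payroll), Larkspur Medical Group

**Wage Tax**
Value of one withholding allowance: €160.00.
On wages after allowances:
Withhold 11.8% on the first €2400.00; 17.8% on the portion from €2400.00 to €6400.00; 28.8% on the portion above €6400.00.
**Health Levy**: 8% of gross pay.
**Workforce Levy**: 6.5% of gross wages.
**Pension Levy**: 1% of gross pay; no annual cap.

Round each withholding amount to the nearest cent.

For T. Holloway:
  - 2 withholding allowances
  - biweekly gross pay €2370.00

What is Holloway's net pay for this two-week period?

€1760.75

Wage Tax: taxable = €2370.00 − 2×€160.00 = €2050.00
  11.8% × €2050.00 = €241.90
Health Levy: 8% × €2370.00 = €189.60
Workforce Levy: 6.5% × €2370.00 = €154.05
Pension Levy: 1% × €2370.00 = €23.70
Total withheld: €241.90 + €189.60 + €154.05 + €23.70 = €609.25
Net pay: €2370.00 − €609.25 = €1760.75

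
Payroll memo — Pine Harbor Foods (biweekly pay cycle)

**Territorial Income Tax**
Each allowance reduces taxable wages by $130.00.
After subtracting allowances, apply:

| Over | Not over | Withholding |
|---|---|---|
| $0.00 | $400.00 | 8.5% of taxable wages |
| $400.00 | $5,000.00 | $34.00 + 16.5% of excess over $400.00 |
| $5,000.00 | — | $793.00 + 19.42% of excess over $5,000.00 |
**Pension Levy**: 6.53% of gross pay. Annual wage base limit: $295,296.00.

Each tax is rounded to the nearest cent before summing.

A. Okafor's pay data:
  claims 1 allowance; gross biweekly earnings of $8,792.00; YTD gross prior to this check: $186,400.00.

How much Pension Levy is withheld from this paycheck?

Pension Levy: 6.53% × $8,792.00 = $574.12

$574.12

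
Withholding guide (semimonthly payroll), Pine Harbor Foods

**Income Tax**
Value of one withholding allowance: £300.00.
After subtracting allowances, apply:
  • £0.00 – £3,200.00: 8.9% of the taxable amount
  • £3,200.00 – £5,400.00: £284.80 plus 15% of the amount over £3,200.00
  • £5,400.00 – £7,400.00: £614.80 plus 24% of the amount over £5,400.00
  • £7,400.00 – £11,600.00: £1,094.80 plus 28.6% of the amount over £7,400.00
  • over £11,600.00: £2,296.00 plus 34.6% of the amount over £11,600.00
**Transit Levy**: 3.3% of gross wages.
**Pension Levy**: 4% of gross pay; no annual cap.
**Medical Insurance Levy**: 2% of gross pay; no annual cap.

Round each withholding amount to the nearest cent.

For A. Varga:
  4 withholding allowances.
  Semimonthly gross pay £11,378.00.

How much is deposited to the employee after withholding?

Income Tax: taxable = £11,378.00 − 4×£300.00 = £10,178.00
  £1,094.80 + 28.6% × (£10,178.00 − £7,400.00) = £1,094.80 + 28.6% × £2,778.00 = £1,889.31
Transit Levy: 3.3% × £11,378.00 = £375.47
Pension Levy: 4% × £11,378.00 = £455.12
Medical Insurance Levy: 2% × £11,378.00 = £227.56
Total withheld: £1,889.31 + £375.47 + £455.12 + £227.56 = £2,947.46
Net pay: £11,378.00 − £2,947.46 = £8,430.54

£8,430.54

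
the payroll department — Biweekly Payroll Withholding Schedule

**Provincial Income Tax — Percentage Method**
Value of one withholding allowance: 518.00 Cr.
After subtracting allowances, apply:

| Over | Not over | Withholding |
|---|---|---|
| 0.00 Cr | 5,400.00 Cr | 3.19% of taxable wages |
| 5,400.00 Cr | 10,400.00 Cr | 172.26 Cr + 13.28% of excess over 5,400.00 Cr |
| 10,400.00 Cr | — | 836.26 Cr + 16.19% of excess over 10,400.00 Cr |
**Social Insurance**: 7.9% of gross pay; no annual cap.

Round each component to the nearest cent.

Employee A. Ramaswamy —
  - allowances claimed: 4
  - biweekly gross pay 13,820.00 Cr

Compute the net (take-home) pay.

11,673.72 Cr

Provincial Income Tax: taxable = 13,820.00 Cr − 4×518.00 Cr = 11,748.00 Cr
  836.26 Cr + 16.19% × (11,748.00 Cr − 10,400.00 Cr) = 836.26 Cr + 16.19% × 1,348.00 Cr = 1,054.50 Cr
Social Insurance: 7.9% × 13,820.00 Cr = 1,091.78 Cr
Total withheld: 1,054.50 Cr + 1,091.78 Cr = 2,146.28 Cr
Net pay: 13,820.00 Cr − 2,146.28 Cr = 11,673.72 Cr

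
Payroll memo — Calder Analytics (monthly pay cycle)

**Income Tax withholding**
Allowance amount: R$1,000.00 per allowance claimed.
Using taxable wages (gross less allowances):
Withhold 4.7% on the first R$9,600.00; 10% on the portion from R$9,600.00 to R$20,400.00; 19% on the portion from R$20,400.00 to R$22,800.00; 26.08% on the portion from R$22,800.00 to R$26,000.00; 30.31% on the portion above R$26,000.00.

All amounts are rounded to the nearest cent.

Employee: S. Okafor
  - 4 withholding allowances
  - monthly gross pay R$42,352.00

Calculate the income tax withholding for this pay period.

R$6,565.65

Income Tax: taxable = R$42,352.00 − 4×R$1,000.00 = R$38,352.00
  R$2,821.76 + 30.31% × (R$38,352.00 − R$26,000.00) = R$2,821.76 + 30.31% × R$12,352.00 = R$6,565.65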